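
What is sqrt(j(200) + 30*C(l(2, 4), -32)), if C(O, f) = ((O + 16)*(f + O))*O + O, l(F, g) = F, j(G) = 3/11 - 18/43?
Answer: I*sqrt(7235428497)/473 ≈ 179.83*I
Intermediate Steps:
j(G) = -69/473 (j(G) = 3*(1/11) - 18*1/43 = 3/11 - 18/43 = -69/473)
C(O, f) = O + O*(16 + O)*(O + f) (C(O, f) = ((16 + O)*(O + f))*O + O = O*(16 + O)*(O + f) + O = O + O*(16 + O)*(O + f))
sqrt(j(200) + 30*C(l(2, 4), -32)) = sqrt(-69/473 + 30*(2*(1 + 2**2 + 16*2 + 16*(-32) + 2*(-32)))) = sqrt(-69/473 + 30*(2*(1 + 4 + 32 - 512 - 64))) = sqrt(-69/473 + 30*(2*(-539))) = sqrt(-69/473 + 30*(-1078)) = sqrt(-69/473 - 32340) = sqrt(-15296889/473) = I*sqrt(7235428497)/473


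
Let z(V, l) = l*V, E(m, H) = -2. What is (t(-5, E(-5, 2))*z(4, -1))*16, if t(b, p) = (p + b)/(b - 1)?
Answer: -224/3 ≈ -74.667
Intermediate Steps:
z(V, l) = V*l
t(b, p) = (b + p)/(-1 + b)
(t(-5, E(-5, 2))*z(4, -1))*16 = (((-5 - 2)/(-1 - 5))*(4*(-1)))*16 = ((-7/(-6))*(-4))*16 = (-⅙*(-7)*(-4))*16 = ((7/6)*(-4))*16 = -14/3*16 = -224/3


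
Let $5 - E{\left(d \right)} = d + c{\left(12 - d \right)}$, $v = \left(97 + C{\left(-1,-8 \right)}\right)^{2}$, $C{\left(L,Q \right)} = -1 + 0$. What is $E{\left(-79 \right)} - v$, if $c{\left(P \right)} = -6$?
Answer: $-9126$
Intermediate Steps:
$C{\left(L,Q \right)} = -1$
$v = 9216$ ($v = \left(97 - 1\right)^{2} = 96^{2} = 9216$)
$E{\left(d \right)} = 11 - d$ ($E{\left(d \right)} = 5 - \left(d - 6\right) = 5 - \left(-6 + d\right) = 11 - d$)
$E{\left(-79 \right)} - v = \left(11 - -79\right) - 9216 = \left(11 + 79\right) - 9216 = 90 - 9216 = -9126$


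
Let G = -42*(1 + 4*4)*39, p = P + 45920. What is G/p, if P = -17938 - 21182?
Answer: -819/200 ≈ -4.0950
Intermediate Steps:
P = -39120
p = 6800 (p = -39120 + 45920 = 6800)
G = -27846 (G = -42*(1 + 16)*39 = -42*17*39 = -714*39 = -27846)
G/p = -27846/6800 = -27846*1/6800 = -819/200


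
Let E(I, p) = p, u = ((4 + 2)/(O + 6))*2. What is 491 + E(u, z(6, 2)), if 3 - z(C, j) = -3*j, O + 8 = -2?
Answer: 500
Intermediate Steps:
O = -10 (O = -8 - 2 = -10)
z(C, j) = 3 + 3*j (z(C, j) = 3 - (-3)*j = 3 + 3*j)
u = -3 (u = ((4 + 2)/(-10 + 6))*2 = (6/(-4))*2 = (6*(-¼))*2 = -3/2*2 = -3)
491 + E(u, z(6, 2)) = 491 + (3 + 3*2) = 491 + (3 + 6) = 491 + 9 = 500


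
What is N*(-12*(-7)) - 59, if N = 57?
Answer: 4729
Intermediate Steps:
N*(-12*(-7)) - 59 = 57*(-12*(-7)) - 59 = 57*84 - 59 = 4788 - 59 = 4729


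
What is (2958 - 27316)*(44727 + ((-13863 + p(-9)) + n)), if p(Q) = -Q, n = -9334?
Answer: -524646962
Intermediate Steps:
(2958 - 27316)*(44727 + ((-13863 + p(-9)) + n)) = (2958 - 27316)*(44727 + ((-13863 - 1*(-9)) - 9334)) = -24358*(44727 + ((-13863 + 9) - 9334)) = -24358*(44727 + (-13854 - 9334)) = -24358*(44727 - 23188) = -24358*21539 = -524646962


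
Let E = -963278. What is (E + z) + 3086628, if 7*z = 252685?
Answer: 15116135/7 ≈ 2.1594e+6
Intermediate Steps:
z = 252685/7 (z = (⅐)*252685 = 252685/7 ≈ 36098.)
(E + z) + 3086628 = (-963278 + 252685/7) + 3086628 = -6490261/7 + 3086628 = 15116135/7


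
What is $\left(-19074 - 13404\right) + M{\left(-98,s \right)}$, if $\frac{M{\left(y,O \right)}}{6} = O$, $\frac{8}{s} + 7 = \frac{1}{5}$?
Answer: $- \frac{552246}{17} \approx -32485.0$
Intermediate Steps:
$s = - \frac{20}{17}$ ($s = \frac{8}{-7 + \frac{1}{5}} = \frac{8}{- \frac{34}{5}} = 8 \left(- \frac{5}{34}\right) = - \frac{20}{17} \approx -1.1765$)
$M{\left(y,O \right)} = 6 O$
$\left(-19074 - 13404\right) + M{\left(-98,s \right)} = \left(-19074 - 13404\right) + 6 \left(- \frac{20}{17}\right) = -32478 - \frac{120}{17} = - \frac{552246}{17}$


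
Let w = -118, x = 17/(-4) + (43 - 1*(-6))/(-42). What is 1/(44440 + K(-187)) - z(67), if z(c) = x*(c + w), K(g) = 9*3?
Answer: -49136031/177868 ≈ -276.25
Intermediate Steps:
K(g) = 27
x = -65/12 (x = 17*(-¼) + (43 + 6)*(-1/42) = -17/4 + 49*(-1/42) = -17/4 - 7/6 = -65/12 ≈ -5.4167)
z(c) = 3835/6 - 65*c/12 (z(c) = -65*(c - 118)/12 = -65*(-118 + c)/12 = 3835/6 - 65*c/12)
1/(44440 + K(-187)) - z(67) = 1/(44440 + 27) - (3835/6 - 65/12*67) = 1/44467 - (3835/6 - 4355/12) = 1/44467 - 1*1105/4 = 1/44467 - 1105/4 = -49136031/177868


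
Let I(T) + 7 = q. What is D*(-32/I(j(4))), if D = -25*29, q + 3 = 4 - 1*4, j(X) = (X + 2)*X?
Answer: -2320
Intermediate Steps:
j(X) = X*(2 + X) (j(X) = (2 + X)*X = X*(2 + X))
q = -3 (q = -3 + (4 - 1*4) = -3 + (4 - 4) = -3 + 0 = -3)
I(T) = -10 (I(T) = -7 - 3 = -10)
D = -725
D*(-32/I(j(4))) = -(-23200)/(-10) = -(-23200)*(-1)/10 = -725*16/5 = -2320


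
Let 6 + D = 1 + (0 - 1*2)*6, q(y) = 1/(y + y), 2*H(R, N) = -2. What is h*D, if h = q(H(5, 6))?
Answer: 17/2 ≈ 8.5000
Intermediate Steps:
H(R, N) = -1 (H(R, N) = (½)*(-2) = -1)
q(y) = 1/(2*y)
D = -17 (D = -6 + (1 + (0 - 1*2)*6) = -6 + (1 + (0 - 2)*6) = -6 + (1 - 2*6) = -6 + (1 - 12) = -6 - 11 = -17)
h = -½ (h = (½)/(-1) = (½)*(-1) = -½ ≈ -0.50000)
h*D = -½*(-17) = 17/2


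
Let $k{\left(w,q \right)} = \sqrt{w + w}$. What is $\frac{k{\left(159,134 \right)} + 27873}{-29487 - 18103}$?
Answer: $- \frac{27873}{47590} - \frac{\sqrt{318}}{47590} \approx -0.58607$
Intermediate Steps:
$k{\left(w,q \right)} = \sqrt{2} \sqrt{w}$ ($k{\left(w,q \right)} = \sqrt{2 w} = \sqrt{2} \sqrt{w}$)
$\frac{k{\left(159,134 \right)} + 27873}{-29487 - 18103} = \frac{\sqrt{2} \sqrt{159} + 27873}{-29487 - 18103} = \frac{\sqrt{318} + 27873}{-47590} = \left(27873 + \sqrt{318}\right) \left(- \frac{1}{47590}\right) = - \frac{27873}{47590} - \frac{\sqrt{318}}{47590}$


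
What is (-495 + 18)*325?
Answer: -155025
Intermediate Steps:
(-495 + 18)*325 = -477*325 = -155025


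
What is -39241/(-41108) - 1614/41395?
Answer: 1558032883/1701665660 ≈ 0.91559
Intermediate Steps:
-39241/(-41108) - 1614/41395 = -39241*(-1/41108) - 1614*1/41395 = 39241/41108 - 1614/41395 = 1558032883/1701665660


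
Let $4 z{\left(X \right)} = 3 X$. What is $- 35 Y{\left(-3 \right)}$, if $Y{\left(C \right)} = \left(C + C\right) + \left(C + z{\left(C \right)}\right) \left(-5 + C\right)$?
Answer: $-1260$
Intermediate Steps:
$z{\left(X \right)} = \frac{3 X}{4}$
$Y{\left(C \right)} = 2 C + \frac{7 C \left(-5 + C\right)}{4}$ ($Y{\left(C \right)} = \left(C + C\right) + \left(C + \frac{3 C}{4}\right) \left(-5 + C\right) = 2 C + \frac{7 C}{4} \left(-5 + C\right) = 2 C + \frac{7 C \left(-5 + C\right)}{4}$)
$- 35 Y{\left(-3 \right)} = - 35 \cdot \frac{1}{4} \left(-3\right) \left(-27 + 7 \left(-3\right)\right) = - 35 \cdot \frac{1}{4} \left(-3\right) \left(-27 - 21\right) = - 35 \cdot \frac{1}{4} \left(-3\right) \left(-48\right) = \left(-35\right) 36 = -1260$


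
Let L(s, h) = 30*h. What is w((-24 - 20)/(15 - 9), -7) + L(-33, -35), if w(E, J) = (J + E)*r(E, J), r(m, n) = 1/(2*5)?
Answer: -31543/30 ≈ -1051.4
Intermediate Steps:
r(m, n) = ⅒ (r(m, n) = 1/10 = ⅒)
w(E, J) = E/10 + J/10 (w(E, J) = (J + E)*(⅒) = (E + J)*(⅒) = E/10 + J/10)
w((-24 - 20)/(15 - 9), -7) + L(-33, -35) = (((-24 - 20)/(15 - 9))/10 + (⅒)*(-7)) + 30*(-35) = ((-44/6)/10 - 7/10) - 1050 = ((-44*⅙)/10 - 7/10) - 1050 = ((⅒)*(-22/3) - 7/10) - 1050 = (-11/15 - 7/10) - 1050 = -43/30 - 1050 = -31543/30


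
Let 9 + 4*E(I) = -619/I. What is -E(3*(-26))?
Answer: 83/312 ≈ 0.26603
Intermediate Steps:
E(I) = -9/4 - 619/(4*I) (E(I) = -9/4 + (-619/I)/4 = -9/4 - 619/(4*I))
-E(3*(-26)) = -(-619 - 27*(-26))/(4*(3*(-26))) = -(-619 - 9*(-78))/(4*(-78)) = -(-1)*(-619 + 702)/(4*78) = -(-1)*83/(4*78) = -1*(-83/312) = 83/312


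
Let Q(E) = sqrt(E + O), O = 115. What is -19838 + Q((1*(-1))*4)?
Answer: -19838 + sqrt(111) ≈ -19827.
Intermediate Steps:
Q(E) = sqrt(115 + E) (Q(E) = sqrt(E + 115) = sqrt(115 + E))
-19838 + Q((1*(-1))*4) = -19838 + sqrt(115 + (1*(-1))*4) = -19838 + sqrt(115 - 1*4) = -19838 + sqrt(115 - 4) = -19838 + sqrt(111)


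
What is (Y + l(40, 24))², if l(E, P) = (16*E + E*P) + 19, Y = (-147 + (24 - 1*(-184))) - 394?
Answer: 1653796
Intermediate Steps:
Y = -333 (Y = (-147 + (24 + 184)) - 394 = (-147 + 208) - 394 = 61 - 394 = -333)
l(E, P) = 19 + 16*E + E*P
(Y + l(40, 24))² = (-333 + (19 + 16*40 + 40*24))² = (-333 + (19 + 640 + 960))² = (-333 + 1619)² = 1286² = 1653796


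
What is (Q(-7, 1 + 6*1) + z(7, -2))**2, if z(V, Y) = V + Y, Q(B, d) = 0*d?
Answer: 25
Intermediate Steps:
Q(B, d) = 0
(Q(-7, 1 + 6*1) + z(7, -2))**2 = (0 + (7 - 2))**2 = (0 + 5)**2 = 5**2 = 25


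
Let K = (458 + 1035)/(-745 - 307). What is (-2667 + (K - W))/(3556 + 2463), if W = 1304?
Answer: -4178985/6331988 ≈ -0.65998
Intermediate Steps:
K = -1493/1052 (K = 1493/(-1052) = 1493*(-1/1052) = -1493/1052 ≈ -1.4192)
(-2667 + (K - W))/(3556 + 2463) = (-2667 + (-1493/1052 - 1*1304))/(3556 + 2463) = (-2667 + (-1493/1052 - 1304))/6019 = (-2667 - 1373301/1052)*(1/6019) = -4178985/1052*1/6019 = -4178985/6331988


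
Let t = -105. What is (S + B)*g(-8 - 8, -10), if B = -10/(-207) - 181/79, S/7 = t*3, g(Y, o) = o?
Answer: 360950420/16353 ≈ 22072.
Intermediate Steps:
S = -2205 (S = 7*(-105*3) = 7*(-315) = -2205)
B = -36677/16353 (B = -10*(-1/207) - 181*1/79 = 10/207 - 181/79 = -36677/16353 ≈ -2.2428)
(S + B)*g(-8 - 8, -10) = (-2205 - 36677/16353)*(-10) = -36095042/16353*(-10) = 360950420/16353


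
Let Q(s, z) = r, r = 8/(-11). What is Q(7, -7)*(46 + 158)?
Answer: -1632/11 ≈ -148.36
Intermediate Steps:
r = -8/11 (r = 8*(-1/11) = -8/11 ≈ -0.72727)
Q(s, z) = -8/11
Q(7, -7)*(46 + 158) = -8*(46 + 158)/11 = -8/11*204 = -1632/11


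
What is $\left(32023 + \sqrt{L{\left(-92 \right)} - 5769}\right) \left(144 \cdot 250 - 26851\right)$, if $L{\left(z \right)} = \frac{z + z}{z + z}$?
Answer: $292978427 + 18298 i \sqrt{1442} \approx 2.9298 \cdot 10^{8} + 6.9484 \cdot 10^{5} i$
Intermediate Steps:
$L{\left(z \right)} = 1$ ($L{\left(z \right)} = \frac{2 z}{2 z} = 2 z \frac{1}{2 z} = 1$)
$\left(32023 + \sqrt{L{\left(-92 \right)} - 5769}\right) \left(144 \cdot 250 - 26851\right) = \left(32023 + \sqrt{1 - 5769}\right) \left(144 \cdot 250 - 26851\right) = \left(32023 + \sqrt{-5768}\right) \left(36000 - 26851\right) = \left(32023 + 2 i \sqrt{1442}\right) 9149 = 292978427 + 18298 i \sqrt{1442}$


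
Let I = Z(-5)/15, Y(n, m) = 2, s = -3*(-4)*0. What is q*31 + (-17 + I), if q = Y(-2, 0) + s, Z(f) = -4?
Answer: 671/15 ≈ 44.733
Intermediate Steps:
s = 0 (s = 12*0 = 0)
I = -4/15 ≈ -0.26667
q = 2 (q = 2 + 0 = 2)
q*31 + (-17 + I) = 2*31 + (-17 - 4/15) = 62 - 259/15 = 671/15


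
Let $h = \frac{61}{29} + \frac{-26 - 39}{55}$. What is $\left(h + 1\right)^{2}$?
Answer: $\frac{375769}{101761} \approx 3.6927$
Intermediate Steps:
$h = \frac{294}{319}$ ($h = 61 \cdot \frac{1}{29} - \frac{13}{11} = \frac{61}{29} - \frac{13}{11} = \frac{294}{319} \approx 0.92163$)
$\left(h + 1\right)^{2} = \left(\frac{294}{319} + 1\right)^{2} = \left(\frac{613}{319}\right)^{2} = \frac{375769}{101761}$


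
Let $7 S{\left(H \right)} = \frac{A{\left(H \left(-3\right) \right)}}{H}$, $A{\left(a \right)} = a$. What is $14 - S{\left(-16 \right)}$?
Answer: $\frac{101}{7} \approx 14.429$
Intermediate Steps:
$S{\left(H \right)} = - \frac{3}{7}$ ($S{\left(H \right)} = \frac{H \left(-3\right) \frac{1}{H}}{7} = \frac{- 3 H \frac{1}{H}}{7} = \frac{1}{7} \left(-3\right) = - \frac{3}{7}$)
$14 - S{\left(-16 \right)} = 14 - - \frac{3}{7} = 14 + \frac{3}{7} = \frac{101}{7}$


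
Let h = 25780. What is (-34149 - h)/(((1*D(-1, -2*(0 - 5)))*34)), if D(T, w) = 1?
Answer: -59929/34 ≈ -1762.6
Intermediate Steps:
(-34149 - h)/(((1*D(-1, -2*(0 - 5)))*34)) = (-34149 - 1*25780)/(((1*1)*34)) = (-34149 - 25780)/((1*34)) = -59929/34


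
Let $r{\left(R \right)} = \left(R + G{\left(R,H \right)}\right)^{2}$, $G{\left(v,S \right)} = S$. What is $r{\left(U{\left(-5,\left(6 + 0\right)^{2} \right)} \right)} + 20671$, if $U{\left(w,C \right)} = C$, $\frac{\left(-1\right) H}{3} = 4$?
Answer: $21247$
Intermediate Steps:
$H = -12$ ($H = \left(-3\right) 4 = -12$)
$r{\left(R \right)} = \left(-12 + R\right)^{2}$ ($r{\left(R \right)} = \left(R - 12\right)^{2} = \left(-12 + R\right)^{2}$)
$r{\left(U{\left(-5,\left(6 + 0\right)^{2} \right)} \right)} + 20671 = \left(-12 + \left(6 + 0\right)^{2}\right)^{2} + 20671 = \left(-12 + 6^{2}\right)^{2} + 20671 = \left(-12 + 36\right)^{2} + 20671 = 24^{2} + 20671 = 576 + 20671 = 21247$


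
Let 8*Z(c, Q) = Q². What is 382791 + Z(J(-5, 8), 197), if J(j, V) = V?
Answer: 3101137/8 ≈ 3.8764e+5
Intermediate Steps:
Z(c, Q) = Q²/8
382791 + Z(J(-5, 8), 197) = 382791 + (⅛)*197² = 382791 + (⅛)*38809 = 382791 + 38809/8 = 3101137/8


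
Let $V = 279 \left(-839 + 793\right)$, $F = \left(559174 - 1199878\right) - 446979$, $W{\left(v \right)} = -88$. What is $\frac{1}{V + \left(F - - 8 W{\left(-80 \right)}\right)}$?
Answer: $- \frac{1}{1101221} \approx -9.0808 \cdot 10^{-7}$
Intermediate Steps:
$F = -1087683$ ($F = -640704 - 446979 = -1087683$)
$V = -12834$ ($V = 279 \left(-46\right) = -12834$)
$\frac{1}{V + \left(F - - 8 W{\left(-80 \right)}\right)} = \frac{1}{-12834 - \left(1087683 - -704\right)} = \frac{1}{-12834 - 1088387} = \frac{1}{-1101221} = - \frac{1}{1101221}$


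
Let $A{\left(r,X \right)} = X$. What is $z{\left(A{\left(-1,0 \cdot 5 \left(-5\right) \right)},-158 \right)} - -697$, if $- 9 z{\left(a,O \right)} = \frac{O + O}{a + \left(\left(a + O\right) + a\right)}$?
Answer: $\frac{6271}{9} \approx 696.78$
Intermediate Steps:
$z{\left(a,O \right)} = - \frac{2 O}{9 \left(O + 3 a\right)}$ ($z{\left(a,O \right)} = - \frac{\left(O + O\right) \frac{1}{a + \left(\left(a + O\right) + a\right)}}{9} = - \frac{2 O \frac{1}{a + \left(\left(O + a\right) + a\right)}}{9} = - \frac{2 O \frac{1}{a + \left(O + 2 a\right)}}{9} = - \frac{2 O \frac{1}{O + 3 a}}{9} = - \frac{2 O}{9 \left(O + 3 a\right)}$)
$z{\left(A{\left(-1,0 \cdot 5 \left(-5\right) \right)},-158 \right)} - -697 = \left(-2\right) \left(-158\right) \frac{1}{9 \left(-158\right) + 27 \cdot 0 \cdot 5 \left(-5\right)} - -697 = \left(-2\right) \left(-158\right) \frac{1}{-1422 + 27 \cdot 0 \left(-5\right)} + 697 = \left(-2\right) \left(-158\right) \frac{1}{-1422 + 27 \cdot 0} + 697 = \left(-2\right) \left(-158\right) \frac{1}{-1422 + 0} + 697 = \left(-2\right) \left(-158\right) \frac{1}{-1422} + 697 = \left(-2\right) \left(-158\right) \left(- \frac{1}{1422}\right) + 697 = - \frac{2}{9} + 697 = \frac{6271}{9}$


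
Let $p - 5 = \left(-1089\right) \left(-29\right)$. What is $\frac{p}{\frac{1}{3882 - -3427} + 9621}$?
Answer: $\frac{115431037}{35159945} \approx 3.283$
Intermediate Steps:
$p = 31586$ ($p = 5 - -31581 = 5 + 31581 = 31586$)
$\frac{p}{\frac{1}{3882 - -3427} + 9621} = \frac{31586}{\frac{1}{3882 - -3427} + 9621} = \frac{31586}{\frac{1}{3882 + 3427} + 9621} = \frac{31586}{\frac{1}{7309} + 9621} = \frac{31586}{\frac{70319890}{7309}} = 31586 \cdot \frac{7309}{70319890} = \frac{115431037}{35159945}$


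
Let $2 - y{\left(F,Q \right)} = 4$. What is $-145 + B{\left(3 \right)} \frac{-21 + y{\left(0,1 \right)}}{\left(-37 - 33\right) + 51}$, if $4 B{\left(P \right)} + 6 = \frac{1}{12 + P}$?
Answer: $- \frac{167347}{1140} \approx -146.8$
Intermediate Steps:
$y{\left(F,Q \right)} = -2$ ($y{\left(F,Q \right)} = 2 - 4 = -2$)
$B{\left(P \right)} = - \frac{3}{2} + \frac{1}{4 \left(12 + P\right)}$
$-145 + B{\left(3 \right)} \frac{-21 + y{\left(0,1 \right)}}{\left(-37 - 33\right) + 51} = -145 + \frac{-71 - 18}{4 \left(12 + 3\right)} \frac{-21 - 2}{\left(-37 - 33\right) + 51} = -145 + \frac{-71 - 18}{4 \cdot 15} \left(- \frac{23}{-70 + 51}\right) = -145 + \frac{1}{4} \cdot \frac{1}{15} \left(-89\right) \left(- \frac{23}{-19}\right) = -145 - \frac{89 \left(\left(-23\right) \left(- \frac{1}{19}\right)\right)}{60} = -145 - \frac{2047}{1140} = - \frac{167347}{1140}$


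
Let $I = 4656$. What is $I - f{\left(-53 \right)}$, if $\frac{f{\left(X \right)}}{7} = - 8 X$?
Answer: $1688$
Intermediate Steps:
$f{\left(X \right)} = - 56 X$ ($f{\left(X \right)} = 7 \left(- 8 X\right) = - 56 X$)
$I - f{\left(-53 \right)} = 4656 - \left(-56\right) \left(-53\right) = 4656 - 2968 = 1688$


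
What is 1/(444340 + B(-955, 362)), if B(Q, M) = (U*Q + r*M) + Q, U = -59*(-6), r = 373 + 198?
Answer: 1/312017 ≈ 3.2050e-6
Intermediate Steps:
r = 571
U = 354
B(Q, M) = 355*Q + 571*M (B(Q, M) = (354*Q + 571*M) + Q = 355*Q + 571*M)
1/(444340 + B(-955, 362)) = 1/(444340 + (355*(-955) + 571*362)) = 1/(444340 + (-339025 + 206702)) = 1/(444340 - 132323) = 1/312017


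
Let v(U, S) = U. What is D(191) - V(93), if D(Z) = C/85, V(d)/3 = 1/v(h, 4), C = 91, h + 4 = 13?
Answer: 188/255 ≈ 0.73726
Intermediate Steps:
h = 9 (h = -4 + 13 = 9)
V(d) = ⅓ (V(d) = 3/9 = 3*(⅑) = ⅓)
D(Z) = 91/85
D(191) - V(93) = 91/85 - 1*⅓ = 91/85 - ⅓ = 188/255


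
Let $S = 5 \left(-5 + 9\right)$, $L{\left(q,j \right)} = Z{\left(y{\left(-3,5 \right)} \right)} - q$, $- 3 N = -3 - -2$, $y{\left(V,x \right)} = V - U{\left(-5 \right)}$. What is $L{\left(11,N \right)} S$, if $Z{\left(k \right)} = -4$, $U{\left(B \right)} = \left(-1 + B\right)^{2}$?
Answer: $-300$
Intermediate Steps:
$y{\left(V,x \right)} = -36 + V$ ($y{\left(V,x \right)} = V - \left(-1 - 5\right)^{2} = V - \left(-6\right)^{2} = V - 36 = -36 + V$)
$N = \frac{1}{3}$ ($N = - \frac{-3 - -2}{3} = - \frac{-3 + 2}{3} = \left(- \frac{1}{3}\right) \left(-1\right) = \frac{1}{3} \approx 0.33333$)
$L{\left(q,j \right)} = -4 - q$
$S = 20$ ($S = 5 \cdot 4 = 20$)
$L{\left(11,N \right)} S = \left(-4 - 11\right) 20 = \left(-15\right) 20 = -300$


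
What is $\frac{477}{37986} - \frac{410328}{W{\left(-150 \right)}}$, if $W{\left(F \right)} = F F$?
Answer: $- \frac{144222101}{7913750} \approx -18.224$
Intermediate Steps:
$W{\left(F \right)} = F^{2}$
$\frac{477}{37986} - \frac{410328}{W{\left(-150 \right)}} = \frac{477}{37986} - \frac{410328}{\left(-150\right)^{2}} = 477 \cdot \frac{1}{37986} - \frac{410328}{22500} = \frac{159}{12662} - \frac{11398}{625} = - \frac{144222101}{7913750}$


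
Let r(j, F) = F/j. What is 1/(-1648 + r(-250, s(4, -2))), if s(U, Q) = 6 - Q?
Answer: -125/206004 ≈ -0.00060678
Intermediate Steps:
1/(-1648 + r(-250, s(4, -2))) = 1/(-1648 + (6 - 1*(-2))/(-250)) = 1/(-1648 + (6 + 2)*(-1/250)) = 1/(-1648 + 8*(-1/250)) = 1/(-1648 - 4/125) = 1/(-206004/125) = -125/206004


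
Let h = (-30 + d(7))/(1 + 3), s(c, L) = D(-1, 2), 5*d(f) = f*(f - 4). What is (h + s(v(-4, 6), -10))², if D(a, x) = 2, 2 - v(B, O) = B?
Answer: 7921/400 ≈ 19.802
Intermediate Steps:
v(B, O) = 2 - B
d(f) = f*(-4 + f)/5 (d(f) = (f*(f - 4))/5 = (f*(-4 + f))/5 = f*(-4 + f)/5)
s(c, L) = 2
h = -129/20 (h = (-30 + (⅕)*7*(-4 + 7))/(1 + 3) = (-30 + (⅕)*7*3)/4 = (-30 + 21/5)*(¼) = -129/5*¼ = -129/20 ≈ -6.4500)
(h + s(v(-4, 6), -10))² = (-129/20 + 2)² = (-89/20)² = 7921/400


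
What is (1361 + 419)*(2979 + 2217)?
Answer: 9248880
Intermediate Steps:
(1361 + 419)*(2979 + 2217) = 1780*5196 = 9248880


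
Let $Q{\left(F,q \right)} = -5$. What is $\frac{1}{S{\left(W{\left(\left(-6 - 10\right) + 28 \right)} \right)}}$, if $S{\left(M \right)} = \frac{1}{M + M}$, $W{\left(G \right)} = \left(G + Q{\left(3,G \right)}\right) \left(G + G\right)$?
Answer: $336$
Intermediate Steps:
$W{\left(G \right)} = 2 G \left(-5 + G\right)$ ($W{\left(G \right)} = \left(G - 5\right) \left(G + G\right) = \left(-5 + G\right) 2 G = 2 G \left(-5 + G\right)$)
$S{\left(M \right)} = \frac{1}{2 M}$
$\frac{1}{S{\left(W{\left(\left(-6 - 10\right) + 28 \right)} \right)}} = \frac{1}{\frac{1}{2} \frac{1}{2 \left(\left(-6 - 10\right) + 28\right) \left(-5 + \left(\left(-6 - 10\right) + 28\right)\right)}} = \frac{1}{\frac{1}{2} \frac{1}{2 \left(-16 + 28\right) \left(-5 + \left(-16 + 28\right)\right)}} = \frac{1}{\frac{1}{2} \frac{1}{2 \cdot 12 \left(-5 + 12\right)}} = \frac{1}{\frac{1}{2} \frac{1}{2 \cdot 12 \cdot 7}} = \frac{1}{\frac{1}{2} \cdot \frac{1}{168}} = \frac{1}{\frac{1}{336}} = 336$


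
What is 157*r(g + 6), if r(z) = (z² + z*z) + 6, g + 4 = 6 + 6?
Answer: 62486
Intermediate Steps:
g = 8 (g = -4 + (6 + 6) = -4 + 12 = 8)
r(z) = 6 + 2*z² (r(z) = (z² + z²) + 6 = 2*z² + 6 = 6 + 2*z²)
157*r(g + 6) = 157*(6 + 2*(8 + 6)²) = 157*(6 + 2*14²) = 157*(6 + 2*196) = 157*(6 + 392) = 157*398 = 62486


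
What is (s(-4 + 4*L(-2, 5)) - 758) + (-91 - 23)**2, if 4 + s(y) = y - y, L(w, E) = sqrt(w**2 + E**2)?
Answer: 12234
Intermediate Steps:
L(w, E) = sqrt(E**2 + w**2)
s(y) = -4 (s(y) = -4 + (y - y) = -4 + 0 = -4)
(s(-4 + 4*L(-2, 5)) - 758) + (-91 - 23)**2 = (-4 - 758) + (-91 - 23)**2 = -762 + (-114)**2 = -762 + 12996 = 12234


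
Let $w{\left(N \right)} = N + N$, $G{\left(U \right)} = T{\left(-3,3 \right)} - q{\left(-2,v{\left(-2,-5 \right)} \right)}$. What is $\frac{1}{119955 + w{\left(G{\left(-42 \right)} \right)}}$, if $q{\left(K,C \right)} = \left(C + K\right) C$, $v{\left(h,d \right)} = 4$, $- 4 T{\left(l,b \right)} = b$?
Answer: $\frac{2}{239875} \approx 8.3377 \cdot 10^{-6}$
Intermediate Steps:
$T{\left(l,b \right)} = - \frac{b}{4}$
$q{\left(K,C \right)} = C \left(C + K\right)$
$G{\left(U \right)} = - \frac{35}{4}$ ($G{\left(U \right)} = \left(- \frac{1}{4}\right) 3 - 4 \left(4 - 2\right) = - \frac{3}{4} - 4 \cdot 2 = - \frac{3}{4} - 8 = - \frac{35}{4}$)
$w{\left(N \right)} = 2 N$
$\frac{1}{119955 + w{\left(G{\left(-42 \right)} \right)}} = \frac{1}{119955 + 2 \left(- \frac{35}{4}\right)} = \frac{1}{119955 - \frac{35}{2}} = \frac{1}{\frac{239875}{2}} = \frac{2}{239875}$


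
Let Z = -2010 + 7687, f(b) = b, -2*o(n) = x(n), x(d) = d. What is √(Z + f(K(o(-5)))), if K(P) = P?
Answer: √22718/2 ≈ 75.362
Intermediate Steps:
o(n) = -n/2
Z = 5677
√(Z + f(K(o(-5)))) = √(5677 - ½*(-5)) = √(5677 + 5/2) = √(11359/2) = √22718/2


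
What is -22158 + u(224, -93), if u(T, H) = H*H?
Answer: -13509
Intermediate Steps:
u(T, H) = H²
-22158 + u(224, -93) = -22158 + (-93)² = -22158 + 8649 = -13509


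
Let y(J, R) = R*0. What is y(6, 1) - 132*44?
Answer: -5808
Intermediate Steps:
y(J, R) = 0
y(6, 1) - 132*44 = 0 - 132*44 = 0 - 5808 = -5808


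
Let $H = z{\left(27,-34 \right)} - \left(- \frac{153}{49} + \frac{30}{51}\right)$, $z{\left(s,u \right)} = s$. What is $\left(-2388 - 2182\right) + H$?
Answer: $- \frac{3782208}{833} \approx -4540.5$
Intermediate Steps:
$H = \frac{24602}{833}$ ($H = 27 - \left(- \frac{153}{49} + \frac{30}{51}\right) = 27 - \left(\left(-153\right) \frac{1}{49} + 30 \cdot \frac{1}{51}\right) = 27 - \left(- \frac{153}{49} + \frac{10}{17}\right) = 27 - - \frac{2111}{833} = 27 + \frac{2111}{833} = \frac{24602}{833} \approx 29.534$)
$\left(-2388 - 2182\right) + H = \left(-2388 - 2182\right) + \frac{24602}{833} = -4570 + \frac{24602}{833} = - \frac{3782208}{833}$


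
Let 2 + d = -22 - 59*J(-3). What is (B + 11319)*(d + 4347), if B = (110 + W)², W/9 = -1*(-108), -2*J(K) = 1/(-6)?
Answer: 61249922131/12 ≈ 5.1042e+9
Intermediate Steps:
J(K) = 1/12 (J(K) = -½/(-6) = -½*(-⅙) = 1/12)
W = 972 (W = 9*(-1*(-108)) = 9*108 = 972)
d = -347/12 (d = -2 + (-22 - 59*1/12) = -2 + (-22 - 59/12) = -2 - 323/12 = -347/12 ≈ -28.917)
B = 1170724 (B = (110 + 972)² = 1082² = 1170724)
(B + 11319)*(d + 4347) = (1170724 + 11319)*(-347/12 + 4347) = 1182043*(51817/12) = 61249922131/12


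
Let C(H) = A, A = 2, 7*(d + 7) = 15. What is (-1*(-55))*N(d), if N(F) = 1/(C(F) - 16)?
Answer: -55/14 ≈ -3.9286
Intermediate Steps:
d = -34/7 (d = -7 + (⅐)*15 = -7 + 15/7 = -34/7 ≈ -4.8571)
C(H) = 2
N(F) = -1/14 (N(F) = 1/(2 - 16) = 1/(-14) = -1/14)
(-1*(-55))*N(d) = -1*(-55)*(-1/14) = 55*(-1/14) = -55/14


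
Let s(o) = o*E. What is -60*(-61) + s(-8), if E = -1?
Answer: 3668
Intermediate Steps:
s(o) = -o (s(o) = o*(-1) = -o)
-60*(-61) + s(-8) = -60*(-61) - 1*(-8) = 3660 + 8 = 3668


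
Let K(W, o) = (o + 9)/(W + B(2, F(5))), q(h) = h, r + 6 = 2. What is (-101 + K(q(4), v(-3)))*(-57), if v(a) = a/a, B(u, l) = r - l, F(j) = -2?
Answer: 5472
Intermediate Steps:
r = -4 (r = -6 + 2 = -4)
B(u, l) = -4 - l
v(a) = 1
K(W, o) = (9 + o)/(-2 + W) (K(W, o) = (o + 9)/(W + (-4 - 1*(-2))) = (9 + o)/(W + (-4 + 2)) = (9 + o)/(W - 2) = (9 + o)/(-2 + W))
(-101 + K(q(4), v(-3)))*(-57) = (-101 + (9 + 1)/(-2 + 4))*(-57) = (-101 + 10/2)*(-57) = (-101 + (½)*10)*(-57) = (-101 + 5)*(-57) = -96*(-57) = 5472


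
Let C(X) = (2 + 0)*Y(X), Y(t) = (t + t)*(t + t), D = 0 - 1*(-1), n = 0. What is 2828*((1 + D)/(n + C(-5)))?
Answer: 707/25 ≈ 28.280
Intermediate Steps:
D = 1 (D = 0 + 1 = 1)
Y(t) = 4*t² (Y(t) = (2*t)*(2*t) = 4*t²)
C(X) = 8*X² (C(X) = (2 + 0)*(4*X²) = 2*(4*X²) = 8*X²)
2828*((1 + D)/(n + C(-5))) = 2828*((1 + 1)/(0 + 8*(-5)²)) = 2828*(2/(0 + 8*25)) = 2828*(2/(0 + 200)) = 2828*(2/200) = 2828*(2*(1/200)) = 2828*(1/100) = 707/25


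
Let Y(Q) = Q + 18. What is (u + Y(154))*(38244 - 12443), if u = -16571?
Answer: -423110599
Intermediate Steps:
Y(Q) = 18 + Q
(u + Y(154))*(38244 - 12443) = (-16571 + (18 + 154))*(38244 - 12443) = (-16571 + 172)*25801 = -16399*25801 = -423110599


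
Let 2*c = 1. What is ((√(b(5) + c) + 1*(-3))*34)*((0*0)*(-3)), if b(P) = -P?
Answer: 0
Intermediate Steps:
c = ½ (c = (½)*1 = ½ ≈ 0.50000)
((√(b(5) + c) + 1*(-3))*34)*((0*0)*(-3)) = ((√(-1*5 + ½) + 1*(-3))*34)*((0*0)*(-3)) = ((√(-5 + ½) - 3)*34)*(0*(-3)) = ((√(-9/2) - 3)*34)*0 = ((3*I*√2/2 - 3)*34)*0 = ((-3 + 3*I*√2/2)*34)*0 = (-102 + 51*I*√2)*0 = 0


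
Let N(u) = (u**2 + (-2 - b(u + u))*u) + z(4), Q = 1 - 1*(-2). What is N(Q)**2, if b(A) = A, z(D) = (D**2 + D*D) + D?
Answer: 441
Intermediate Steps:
z(D) = D + 2*D**2 (z(D) = (D**2 + D**2) + D = 2*D**2 + D = D + 2*D**2)
Q = 3 (Q = 1 + 2 = 3)
N(u) = 36 + u**2 + u*(-2 - 2*u) (N(u) = (u**2 + (-2 - (u + u))*u) + 4*(1 + 2*4) = (u**2 + (-2 - 2*u)*u) + 4*(1 + 8) = (u**2 + (-2 - 2*u)*u) + 4*9 = (u**2 + u*(-2 - 2*u)) + 36 = 36 + u**2 + u*(-2 - 2*u))
N(Q)**2 = (36 - 1*3**2 - 2*3)**2 = (36 - 1*9 - 6)**2 = (36 - 9 - 6)**2 = 21**2 = 441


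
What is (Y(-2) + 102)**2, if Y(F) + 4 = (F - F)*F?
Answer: 9604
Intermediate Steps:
Y(F) = -4 (Y(F) = -4 + (F - F)*F = -4 + 0*F = -4 + 0 = -4)
(Y(-2) + 102)**2 = (-4 + 102)**2 = 98**2 = 9604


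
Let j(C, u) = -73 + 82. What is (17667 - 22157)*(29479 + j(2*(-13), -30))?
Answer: -132401120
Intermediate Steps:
j(C, u) = 9
(17667 - 22157)*(29479 + j(2*(-13), -30)) = (17667 - 22157)*(29479 + 9) = -4490*29488 = -132401120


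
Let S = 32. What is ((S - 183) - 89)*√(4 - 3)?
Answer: -240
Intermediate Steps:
((S - 183) - 89)*√(4 - 3) = ((32 - 183) - 89)*√(4 - 3) = (-151 - 89)*√1 = -240*1 = -240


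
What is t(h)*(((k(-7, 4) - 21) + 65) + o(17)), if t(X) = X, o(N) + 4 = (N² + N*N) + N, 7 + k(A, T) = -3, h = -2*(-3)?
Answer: 3750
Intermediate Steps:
h = 6
k(A, T) = -10 (k(A, T) = -7 - 3 = -10)
o(N) = -4 + N + 2*N² (o(N) = -4 + ((N² + N*N) + N) = -4 + ((N² + N²) + N) = -4 + (2*N² + N) = -4 + (N + 2*N²) = -4 + N + 2*N²)
t(h)*(((k(-7, 4) - 21) + 65) + o(17)) = 6*(((-10 - 21) + 65) + (-4 + 17 + 2*17²)) = 6*((-31 + 65) + (-4 + 17 + 2*289)) = 6*(34 + (-4 + 17 + 578)) = 6*(34 + 591) = 6*625 = 3750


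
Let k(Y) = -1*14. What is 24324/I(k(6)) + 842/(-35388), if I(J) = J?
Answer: -215197375/123858 ≈ -1737.5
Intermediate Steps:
k(Y) = -14
24324/I(k(6)) + 842/(-35388) = 24324/(-14) + 842/(-35388) = 24324*(-1/14) + 842*(-1/35388) = -12162/7 - 421/17694 = -215197375/123858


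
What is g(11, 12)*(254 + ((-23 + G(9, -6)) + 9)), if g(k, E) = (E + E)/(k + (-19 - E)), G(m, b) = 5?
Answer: -294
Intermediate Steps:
g(k, E) = 2*E/(-19 + k - E) (g(k, E) = (2*E)/(-19 + k - E) = 2*E/(-19 + k - E))
g(11, 12)*(254 + ((-23 + G(9, -6)) + 9)) = (2*12/(-19 + 11 - 1*12))*(254 + ((-23 + 5) + 9)) = (2*12/(-19 + 11 - 12))*(254 + (-18 + 9)) = (2*12/(-20))*(254 - 9) = (2*12*(-1/20))*245 = -6/5*245 = -294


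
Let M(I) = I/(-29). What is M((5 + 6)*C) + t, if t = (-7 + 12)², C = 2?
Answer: 703/29 ≈ 24.241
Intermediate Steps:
M(I) = -I/29 (M(I) = I*(-1/29) = -I/29)
t = 25 (t = 5² = 25)
M((5 + 6)*C) + t = -(5 + 6)*2/29 + 25 = -11*2/29 + 25 = -1/29*22 + 25 = -22/29 + 25 = 703/29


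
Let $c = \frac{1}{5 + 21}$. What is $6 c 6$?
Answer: $\frac{18}{13} \approx 1.3846$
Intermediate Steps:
$c = \frac{1}{26} \approx 0.038462$
$6 c 6 = 6 \cdot \frac{1}{26} \cdot 6 = \frac{3}{13} \cdot 6 = \frac{18}{13}$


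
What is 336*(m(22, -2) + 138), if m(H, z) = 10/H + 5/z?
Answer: 502488/11 ≈ 45681.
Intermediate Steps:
m(H, z) = 5/z + 10/H
336*(m(22, -2) + 138) = 336*((5/(-2) + 10/22) + 138) = 336*((5*(-1/2) + 10*(1/22)) + 138) = 336*((-5/2 + 5/11) + 138) = 336*(-45/22 + 138) = 336*(2991/22) = 502488/11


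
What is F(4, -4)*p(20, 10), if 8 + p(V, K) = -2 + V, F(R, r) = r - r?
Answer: 0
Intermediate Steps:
F(R, r) = 0
p(V, K) = -10 + V (p(V, K) = -8 + (-2 + V) = -10 + V)
F(4, -4)*p(20, 10) = 0*(-10 + 20) = 0*10 = 0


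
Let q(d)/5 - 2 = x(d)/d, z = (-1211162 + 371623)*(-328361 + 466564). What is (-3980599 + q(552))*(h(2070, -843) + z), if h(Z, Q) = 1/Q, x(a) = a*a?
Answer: 129691279726904186676/281 ≈ 4.6153e+17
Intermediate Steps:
x(a) = a**2
z = -116026808417 (z = -839539*138203 = -116026808417)
q(d) = 10 + 5*d (q(d) = 10 + 5*(d**2/d) = 10 + 5*d)
(-3980599 + q(552))*(h(2070, -843) + z) = (-3980599 + (10 + 5*552))*(1/(-843) - 116026808417) = (-3980599 + (10 + 2760))*(-1/843 - 116026808417) = (-3980599 + 2770)*(-97810599495532/843) = -3977829*(-97810599495532/843) = 129691279726904186676/281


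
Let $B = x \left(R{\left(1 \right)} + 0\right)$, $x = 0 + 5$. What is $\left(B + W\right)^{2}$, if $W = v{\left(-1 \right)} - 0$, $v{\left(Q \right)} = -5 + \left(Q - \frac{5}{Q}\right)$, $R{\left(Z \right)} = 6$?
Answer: $841$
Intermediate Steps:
$x = 5$
$B = 30$ ($B = 5 \left(6 + 0\right) = 5 \cdot 6 = 30$)
$v{\left(Q \right)} = -5 + Q - \frac{5}{Q}$
$W = -1$ ($W = \left(-5 - 1 - \frac{5}{-1}\right) - 0 = \left(-5 - 1 - -5\right) + 0 = \left(-5 - 1 + 5\right) + 0 = -1 + 0 = -1$)
$\left(B + W\right)^{2} = \left(30 - 1\right)^{2} = 29^{2} = 841$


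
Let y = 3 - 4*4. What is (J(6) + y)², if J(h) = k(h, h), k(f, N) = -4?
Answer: 289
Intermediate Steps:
J(h) = -4
y = -13 (y = 3 - 16 = -13)
(J(6) + y)² = (-4 - 13)² = (-17)² = 289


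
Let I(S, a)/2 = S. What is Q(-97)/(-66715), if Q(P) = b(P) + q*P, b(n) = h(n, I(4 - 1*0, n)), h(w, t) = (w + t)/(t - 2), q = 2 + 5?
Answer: 4163/400290 ≈ 0.010400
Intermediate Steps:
I(S, a) = 2*S
q = 7
h(w, t) = (t + w)/(-2 + t)
b(n) = 4/3 + n/6 (b(n) = (2*(4 - 1*0) + n)/(-2 + 2*(4 - 1*0)) = (2*(4 + 0) + n)/(-2 + 2*(4 + 0)) = (2*4 + n)/(-2 + 2*4) = (8 + n)/(-2 + 8) = (8 + n)/6 = 4/3 + n/6)
Q(P) = 4/3 + 43*P/6 (Q(P) = (4/3 + P/6) + 7*P = 4/3 + 43*P/6)
Q(-97)/(-66715) = (4/3 + (43/6)*(-97))/(-66715) = (4/3 - 4171/6)*(-1/66715) = -4163/6*(-1/66715) = 4163/400290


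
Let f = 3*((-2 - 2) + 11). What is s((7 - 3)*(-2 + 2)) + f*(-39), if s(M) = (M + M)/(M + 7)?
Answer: -819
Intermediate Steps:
s(M) = 2*M/(7 + M) (s(M) = (2*M)/(7 + M) = 2*M/(7 + M))
f = 21 (f = 3*(-4 + 11) = 3*7 = 21)
s((7 - 3)*(-2 + 2)) + f*(-39) = 2*((7 - 3)*(-2 + 2))/(7 + (7 - 3)*(-2 + 2)) + 21*(-39) = 2*(4*0)/(7 + 4*0) - 819 = 2*0/(7 + 0) - 819 = 2*0/7 - 819 = 2*0*(⅐) - 819 = 0 - 819 = -819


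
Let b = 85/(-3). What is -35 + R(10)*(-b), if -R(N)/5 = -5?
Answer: 2020/3 ≈ 673.33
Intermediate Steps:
b = -85/3 (b = 85*(-⅓) = -85/3 ≈ -28.333)
R(N) = 25 (R(N) = -5*(-5) = 25)
-35 + R(10)*(-b) = -35 + 25*(-1*(-85/3)) = -35 + 25*(85/3) = -35 + 2125/3 = 2020/3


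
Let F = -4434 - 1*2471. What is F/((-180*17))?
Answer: 1381/612 ≈ 2.2565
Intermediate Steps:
F = -6905 (F = -4434 - 2471 = -6905)
F/((-180*17)) = -6905/((-180*17)) = -6905/(-3060) = -6905*(-1/3060) = 1381/612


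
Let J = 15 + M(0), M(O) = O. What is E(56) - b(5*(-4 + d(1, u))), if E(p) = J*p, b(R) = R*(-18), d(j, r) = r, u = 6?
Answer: 1020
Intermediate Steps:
J = 15 (J = 15 + 0 = 15)
b(R) = -18*R
E(p) = 15*p
E(56) - b(5*(-4 + d(1, u))) = 15*56 - (-18)*5*(-4 + 6) = 840 - (-18)*5*2 = 840 - (-18)*10 = 840 - 1*(-180) = 840 + 180 = 1020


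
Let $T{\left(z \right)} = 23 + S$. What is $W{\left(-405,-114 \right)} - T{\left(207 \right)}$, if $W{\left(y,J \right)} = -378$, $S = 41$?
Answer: $-442$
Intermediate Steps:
$T{\left(z \right)} = 64$ ($T{\left(z \right)} = 23 + 41 = 64$)
$W{\left(-405,-114 \right)} - T{\left(207 \right)} = -378 - 64 = -442$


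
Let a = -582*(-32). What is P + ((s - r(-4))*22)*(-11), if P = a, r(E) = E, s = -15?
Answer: 21286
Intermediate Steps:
a = 18624
P = 18624
P + ((s - r(-4))*22)*(-11) = 18624 + ((-15 - 1*(-4))*22)*(-11) = 18624 + ((-15 + 4)*22)*(-11) = 18624 - 11*22*(-11) = 18624 - 242*(-11) = 18624 + 2662 = 21286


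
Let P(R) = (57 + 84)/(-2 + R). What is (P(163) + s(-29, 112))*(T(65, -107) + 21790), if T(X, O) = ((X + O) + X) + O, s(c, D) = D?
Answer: 394463138/161 ≈ 2.4501e+6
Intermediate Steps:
P(R) = 141/(-2 + R)
T(X, O) = 2*O + 2*X (T(X, O) = ((O + X) + X) + O = (O + 2*X) + O = 2*O + 2*X)
(P(163) + s(-29, 112))*(T(65, -107) + 21790) = (141/(-2 + 163) + 112)*((2*(-107) + 2*65) + 21790) = (141/161 + 112)*((-214 + 130) + 21790) = (141*(1/161) + 112)*(-84 + 21790) = (141/161 + 112)*21706 = (18173/161)*21706 = 394463138/161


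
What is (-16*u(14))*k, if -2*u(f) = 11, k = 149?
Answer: 13112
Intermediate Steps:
u(f) = -11/2 (u(f) = -½*11 = -11/2)
(-16*u(14))*k = -16*(-11/2)*149 = 88*149 = 13112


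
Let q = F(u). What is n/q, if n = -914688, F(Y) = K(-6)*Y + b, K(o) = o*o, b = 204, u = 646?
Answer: -76224/1955 ≈ -38.989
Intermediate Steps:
K(o) = o²
F(Y) = 204 + 36*Y (F(Y) = (-6)²*Y + 204 = 36*Y + 204 = 204 + 36*Y)
q = 23460 (q = 204 + 36*646 = 204 + 23256 = 23460)
n/q = -914688/23460 = -914688*1/23460 = -76224/1955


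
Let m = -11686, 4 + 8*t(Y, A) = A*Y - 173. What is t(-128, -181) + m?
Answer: -70497/8 ≈ -8812.1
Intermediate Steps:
t(Y, A) = -177/8 + A*Y/8 (t(Y, A) = -½ + (A*Y - 173)/8 = -½ + (-173 + A*Y)/8 = -½ + (-173/8 + A*Y/8) = -177/8 + A*Y/8)
t(-128, -181) + m = (-177/8 + (⅛)*(-181)*(-128)) - 11686 = (-177/8 + 2896) - 11686 = 22991/8 - 11686 = -70497/8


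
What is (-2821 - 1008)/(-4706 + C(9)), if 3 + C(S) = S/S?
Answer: 3829/4708 ≈ 0.81330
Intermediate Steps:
C(S) = -2 (C(S) = -3 + S/S = -3 + 1 = -2)
(-2821 - 1008)/(-4706 + C(9)) = (-2821 - 1008)/(-4706 - 2) = -3829/(-4708) = -3829*(-1/4708) = 3829/4708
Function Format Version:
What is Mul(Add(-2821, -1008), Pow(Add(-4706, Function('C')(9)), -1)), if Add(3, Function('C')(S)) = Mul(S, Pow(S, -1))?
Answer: Rational(3829, 4708) ≈ 0.81330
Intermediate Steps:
Function('C')(S) = -2 (Function('C')(S) = Add(-3, Mul(S, Pow(S, -1))) = Add(-3, 1) = -2)
Mul(Add(-2821, -1008), Pow(Add(-4706, Function('C')(9)), -1)) = Mul(Add(-2821, -1008), Pow(Add(-4706, -2), -1)) = Mul(-3829, Pow(-4708, -1)) = Mul(-3829, Rational(-1, 4708)) = Rational(3829, 4708)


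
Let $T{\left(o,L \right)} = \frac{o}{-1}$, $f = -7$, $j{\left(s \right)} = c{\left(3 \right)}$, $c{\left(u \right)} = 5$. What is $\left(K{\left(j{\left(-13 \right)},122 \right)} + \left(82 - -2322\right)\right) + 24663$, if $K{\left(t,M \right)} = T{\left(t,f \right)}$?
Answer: $27062$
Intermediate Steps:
$j{\left(s \right)} = 5$
$T{\left(o,L \right)} = - o$ ($T{\left(o,L \right)} = o \left(-1\right) = - o$)
$K{\left(t,M \right)} = - t$
$\left(K{\left(j{\left(-13 \right)},122 \right)} + \left(82 - -2322\right)\right) + 24663 = \left(\left(-1\right) 5 + \left(82 - -2322\right)\right) + 24663 = \left(-5 + \left(82 + 2322\right)\right) + 24663 = \left(-5 + 2404\right) + 24663 = 2399 + 24663 = 27062$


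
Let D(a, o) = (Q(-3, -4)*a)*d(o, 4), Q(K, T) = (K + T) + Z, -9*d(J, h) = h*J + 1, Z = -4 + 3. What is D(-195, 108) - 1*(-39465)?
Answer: -106765/3 ≈ -35588.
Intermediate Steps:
Z = -1
d(J, h) = -⅑ - J*h/9 (d(J, h) = -(h*J + 1)/9 = -(J*h + 1)/9 = -(1 + J*h)/9 = -⅑ - J*h/9)
Q(K, T) = -1 + K + T (Q(K, T) = (K + T) - 1 = -1 + K + T)
D(a, o) = -8*a*(-⅑ - 4*o/9) (D(a, o) = ((-1 - 3 - 4)*a)*(-⅑ - ⅑*o*4) = (-8*a)*(-⅑ - 4*o/9) = -8*a*(-⅑ - 4*o/9))
D(-195, 108) - 1*(-39465) = (8/9)*(-195)*(1 + 4*108) - 1*(-39465) = (8/9)*(-195)*(1 + 432) + 39465 = (8/9)*(-195)*433 + 39465 = -225160/3 + 39465 = -106765/3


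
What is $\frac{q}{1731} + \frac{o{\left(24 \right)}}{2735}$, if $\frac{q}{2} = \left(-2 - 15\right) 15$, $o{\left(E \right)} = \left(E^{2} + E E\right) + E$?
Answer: $\frac{213602}{1578095} \approx 0.13535$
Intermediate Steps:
$o{\left(E \right)} = E + 2 E^{2}$ ($o{\left(E \right)} = \left(E^{2} + E^{2}\right) + E = 2 E^{2} + E = E + 2 E^{2}$)
$q = -510$ ($q = 2 \left(-2 - 15\right) 15 = 2 \left(\left(-17\right) 15\right) = 2 \left(-255\right) = -510$)
$\frac{q}{1731} + \frac{o{\left(24 \right)}}{2735} = - \frac{510}{1731} + \frac{24 \left(1 + 2 \cdot 24\right)}{2735} = \left(-510\right) \frac{1}{1731} + 24 \left(1 + 48\right) \frac{1}{2735} = - \frac{170}{577} + 24 \cdot 49 \cdot \frac{1}{2735} = - \frac{170}{577} + 1176 \cdot \frac{1}{2735} = - \frac{170}{577} + \frac{1176}{2735} = \frac{213602}{1578095}$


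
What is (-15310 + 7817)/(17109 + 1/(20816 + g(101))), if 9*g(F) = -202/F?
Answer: -1403753606/3205234287 ≈ -0.43796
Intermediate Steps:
g(F) = -202/(9*F) (g(F) = (-202/F)/9 = -202/(9*F))
(-15310 + 7817)/(17109 + 1/(20816 + g(101))) = (-15310 + 7817)/(17109 + 1/(20816 - 202/9/101)) = -7493/(17109 + 1/(20816 - 202/9*1/101)) = -7493/(17109 + 1/(20816 - 2/9)) = -7493/(17109 + 1/(187342/9)) = -7493/(17109 + 9/187342) = -7493/3205234287/187342 = -7493*187342/3205234287 = -1403753606/3205234287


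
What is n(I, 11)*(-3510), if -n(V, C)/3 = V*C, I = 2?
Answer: 231660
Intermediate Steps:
n(V, C) = -3*C*V (n(V, C) = -3*V*C = -3*C*V)
n(I, 11)*(-3510) = -3*11*2*(-3510) = -66*(-3510) = 231660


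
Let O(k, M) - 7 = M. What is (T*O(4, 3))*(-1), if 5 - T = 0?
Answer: -50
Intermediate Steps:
T = 5 (T = 5 - 1*0 = 5 + 0 = 5)
O(k, M) = 7 + M
(T*O(4, 3))*(-1) = (5*(7 + 3))*(-1) = (5*10)*(-1) = 50*(-1) = -50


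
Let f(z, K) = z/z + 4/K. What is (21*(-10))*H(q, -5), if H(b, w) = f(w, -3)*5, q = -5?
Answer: 350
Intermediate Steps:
f(z, K) = 1 + 4/K
H(b, w) = -5/3 (H(b, w) = ((4 - 3)/(-3))*5 = -1/3*1*5 = -1/3*5 = -5/3)
(21*(-10))*H(q, -5) = (21*(-10))*(-5/3) = -210*(-5/3) = 350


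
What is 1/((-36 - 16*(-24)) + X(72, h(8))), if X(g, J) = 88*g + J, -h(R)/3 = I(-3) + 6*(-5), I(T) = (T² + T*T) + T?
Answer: 1/6729 ≈ 0.00014861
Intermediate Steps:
I(T) = T + 2*T² (I(T) = (T² + T²) + T = 2*T² + T = T + 2*T²)
h(R) = 45 (h(R) = -3*(-3*(1 + 2*(-3)) + 6*(-5)) = -3*(-3*(1 - 6) - 30) = -3*(-3*(-5) - 30) = -3*(15 - 30) = -3*(-15) = 45)
X(g, J) = J + 88*g
1/((-36 - 16*(-24)) + X(72, h(8))) = 1/((-36 - 16*(-24)) + (45 + 88*72)) = 1/((-36 + 384) + (45 + 6336)) = 1/(348 + 6381) = 1/6729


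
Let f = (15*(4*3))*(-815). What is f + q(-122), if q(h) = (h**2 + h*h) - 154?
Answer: -117086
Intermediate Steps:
q(h) = -154 + 2*h**2 (q(h) = (h**2 + h**2) - 154 = 2*h**2 - 154 = -154 + 2*h**2)
f = -146700 (f = (15*12)*(-815) = 180*(-815) = -146700)
f + q(-122) = -146700 + (-154 + 2*(-122)**2) = -146700 + (-154 + 2*14884) = -146700 + (-154 + 29768) = -146700 + 29614 = -117086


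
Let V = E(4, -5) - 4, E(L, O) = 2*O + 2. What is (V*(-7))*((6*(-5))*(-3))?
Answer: 7560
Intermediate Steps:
E(L, O) = 2 + 2*O
V = -12 (V = (2 + 2*(-5)) - 4 = (2 - 10) - 4 = -8 - 4 = -12)
(V*(-7))*((6*(-5))*(-3)) = (-12*(-7))*((6*(-5))*(-3)) = 84*(-30*(-3)) = 84*90 = 7560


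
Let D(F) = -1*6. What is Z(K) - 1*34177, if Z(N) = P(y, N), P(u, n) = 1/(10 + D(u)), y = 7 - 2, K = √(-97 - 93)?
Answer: -136707/4 ≈ -34177.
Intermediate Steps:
D(F) = -6
K = I*√190 (K = √(-190) = I*√190 ≈ 13.784*I)
y = 5
P(u, n) = ¼ (P(u, n) = 1/(10 - 6) = 1/4 = ¼)
Z(N) = ¼
Z(K) - 1*34177 = ¼ - 1*34177 = ¼ - 34177 = -136707/4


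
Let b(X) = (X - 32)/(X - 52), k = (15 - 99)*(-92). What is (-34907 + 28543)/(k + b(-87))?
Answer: -884596/1074311 ≈ -0.82341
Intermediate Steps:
k = 7728 (k = -84*(-92) = 7728)
b(X) = (-32 + X)/(-52 + X)
(-34907 + 28543)/(k + b(-87)) = (-34907 + 28543)/(7728 + (-32 - 87)/(-52 - 87)) = -6364/(7728 - 119/(-139)) = -6364/(7728 - 1/139*(-119)) = -6364/(7728 + 119/139) = -6364/1074311/139 = -6364*139/1074311 = -884596/1074311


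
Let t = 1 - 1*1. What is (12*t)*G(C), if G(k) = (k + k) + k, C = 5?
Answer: 0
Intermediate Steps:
G(k) = 3*k (G(k) = 2*k + k = 3*k)
t = 0 (t = 1 - 1 = 0)
(12*t)*G(C) = (12*0)*(3*5) = 0*15 = 0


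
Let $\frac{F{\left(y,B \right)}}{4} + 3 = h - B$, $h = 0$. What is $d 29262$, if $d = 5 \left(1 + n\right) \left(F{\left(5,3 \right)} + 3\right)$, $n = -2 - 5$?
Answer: $18435060$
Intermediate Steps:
$n = -7$ ($n = -2 - 5 = -7$)
$F{\left(y,B \right)} = -12 - 4 B$ ($F{\left(y,B \right)} = -12 + 4 \left(0 - B\right) = -12 + 4 \left(- B\right) = -12 - 4 B$)
$d = 630$ ($d = 5 \left(1 - 7\right) \left(\left(-12 - 12\right) + 3\right) = 5 \left(-6\right) \left(\left(-12 - 12\right) + 3\right) = - 30 \left(-24 + 3\right) = \left(-30\right) \left(-21\right) = 630$)
$d 29262 = 630 \cdot 29262 = 18435060$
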